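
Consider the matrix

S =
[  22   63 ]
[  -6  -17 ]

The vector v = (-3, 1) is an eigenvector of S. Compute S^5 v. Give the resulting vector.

First find the eigenvalue: Sv = (-3, 1) = 1·(-3, 1), so λ = 1.
Then S^5 v = λ^5·v = 1^5·(-3, 1) = 1·(-3, 1) = (-3, 1).

(-3, 1)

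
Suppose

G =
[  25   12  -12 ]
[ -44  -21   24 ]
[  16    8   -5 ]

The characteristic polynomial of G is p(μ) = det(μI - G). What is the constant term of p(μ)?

p(μ) = μ^3 + μ^2 - 17μ + 15.
The constant term is 15.

15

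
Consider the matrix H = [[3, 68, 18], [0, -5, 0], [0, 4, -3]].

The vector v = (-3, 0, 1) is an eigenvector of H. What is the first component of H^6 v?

-2187

First find the eigenvalue: Hv = (9, 0, -3) = -3·(-3, 0, 1), so λ = -3.
Then H^6 v = λ^6·v = (-3)^6·(-3, 0, 1) = 729·(-3, 0, 1) = (-2187, 0, 729).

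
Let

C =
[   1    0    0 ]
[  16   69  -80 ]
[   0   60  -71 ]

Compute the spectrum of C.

-11, 1, 9

Set up det(rI - C) = 0.
Cofactor expansion gives p(r) = r^3 + r^2 - 101r + 99.
Try r = -11: p(-11) = 0, so -11 is a root.
Factor out (r + 11): p(r) = (r + 11)·(r^2 - 10r + 9).
The quadratic factors as (r - 1)·(r - 9).
Eigenvalues: -11, 1, 9.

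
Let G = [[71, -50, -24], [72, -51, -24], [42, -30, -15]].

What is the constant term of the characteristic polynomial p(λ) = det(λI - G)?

p(0) = det(0·I − G) = det(−G) = (−1)^3·det(G).
det(G) = 27, so p(0) = -27.

-27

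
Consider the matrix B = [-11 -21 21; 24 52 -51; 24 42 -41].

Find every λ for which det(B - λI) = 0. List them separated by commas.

Compute the characteristic polynomial p(t) = det(tI - B).
Expanding the 3×3 determinant: p(t) = t^3 - 111t + 110.
Try t = 1: p(1) = 0, so 1 is a root.
Factor out (t - 1): p(t) = (t - 1)·(t^2 + t - 110).
The quadratic factors as (t + 11)·(t - 10).
Eigenvalues: -11, 1, 10.

-11, 1, 10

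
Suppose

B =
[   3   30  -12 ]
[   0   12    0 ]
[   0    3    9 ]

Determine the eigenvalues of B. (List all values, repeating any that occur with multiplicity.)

3, 9, 12

The characteristic polynomial is p(μ) = det(μI - B).
Expanding along the first row, p(μ) = μ^3 - 24μ^2 + 171μ - 324.
Since p(3) = 0, μ = 3 is a root.
Dividing by (μ - 3) leaves μ^2 - 21μ + 108.
The quadratic factors as (μ - 9)·(μ - 12).
Eigenvalues: 3, 9, 12.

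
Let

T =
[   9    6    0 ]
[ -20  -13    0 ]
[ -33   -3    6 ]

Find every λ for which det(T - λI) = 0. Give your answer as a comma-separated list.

-3, -1, 6

Compute the characteristic polynomial p(t) = det(tI - T).
Cofactor expansion gives p(t) = t^3 - 2t^2 - 21t - 18.
Since p(-1) = 0, t = -1 is a root.
Dividing by (t + 1) leaves t^2 - 3t - 18.
The quadratic factors as (t + 3)·(t - 6).
Eigenvalues: -3, -1, 6.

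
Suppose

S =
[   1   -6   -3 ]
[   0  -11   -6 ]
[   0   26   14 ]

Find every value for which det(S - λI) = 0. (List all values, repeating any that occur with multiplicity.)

1, 1, 2

Compute the characteristic polynomial p(r) = det(rI - S).
Expanding the 3×3 determinant: p(r) = r^3 - 4r^2 + 5r - 2.
Rational-root test: r = 2 gives p(2) = 0.
Dividing by (r - 2) leaves r^2 - 2r + 1.
The quadratic factor is (r - 1)^2.
Eigenvalues: 1, 1, 2.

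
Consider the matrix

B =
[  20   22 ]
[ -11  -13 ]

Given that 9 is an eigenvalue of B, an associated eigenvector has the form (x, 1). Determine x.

-2

We need (B - 9I)v = 0.
B - 9I = [[11, 22], [-11, -22]].
Row 1: (11)·x + (22)·1 = 0
Row 2: (-11)·x + (-22)·1 = 0
Solving gives x = -2.
Check: B·(-2, 1) = (-18, 9) = 9·(-2, 1).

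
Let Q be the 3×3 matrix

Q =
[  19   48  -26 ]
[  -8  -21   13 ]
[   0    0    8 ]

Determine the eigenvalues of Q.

-5, 3, 8

Compute the characteristic polynomial p(t) = det(tI - Q).
Expanding along the first row, p(t) = t^3 - 6t^2 - 31t + 120.
Since p(3) = 0, t = 3 is a root.
Factor out (t - 3): p(t) = (t - 3)·(t^2 - 3t - 40).
The quadratic factors as (t + 5)·(t - 8).
Eigenvalues: -5, 3, 8.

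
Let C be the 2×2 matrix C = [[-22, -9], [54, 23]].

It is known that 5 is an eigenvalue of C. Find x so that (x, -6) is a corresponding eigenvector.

2

We need (C - 5I)v = 0.
C - 5I = [[-27, -9], [54, 18]].
Row 1: (-27)·x + (-9)·-6 = 0
Row 2: (54)·x + (18)·-6 = 0
Solving gives x = 2.
Check: C·(2, -6) = (10, -30) = 5·(2, -6).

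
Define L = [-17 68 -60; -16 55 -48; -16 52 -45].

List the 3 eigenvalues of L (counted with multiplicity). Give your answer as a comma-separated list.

-9, -1, 3

The characteristic polynomial is p(s) = det(sI - L).
Expanding the 3×3 determinant: p(s) = s^3 + 7s^2 - 21s - 27.
Rational-root test: s = -1 gives p(-1) = 0.
Factor out (s + 1): p(s) = (s + 1)·(s^2 + 6s - 27).
The quadratic factors as (s + 9)·(s - 3).
Eigenvalues: -9, -1, 3.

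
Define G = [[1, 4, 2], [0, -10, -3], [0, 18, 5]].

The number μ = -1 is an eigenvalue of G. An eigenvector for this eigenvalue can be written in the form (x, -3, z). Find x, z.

We need (G + 1I)v = 0.
G + 1I = [[2, 4, 2], [0, -9, -3], [0, 18, 6]].
Row 1: (2)·x + (4)·-3 + (2)·z = 0
Row 2: (0)·x + (-9)·-3 + (-3)·z = 0
Row 3: (0)·x + (18)·-3 + (6)·z = 0
Solving gives x = -3, z = 9.
Check: G·(-3, -3, 9) = (3, 3, -9) = -1·(-3, -3, 9).

-3, 9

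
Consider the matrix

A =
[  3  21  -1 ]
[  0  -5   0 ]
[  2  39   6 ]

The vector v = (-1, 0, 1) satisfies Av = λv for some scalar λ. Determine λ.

Compute Av: A·(-1, 0, 1) = (-4, 0, 4).
Since Av = λv, compare component 1: -4 = λ·-1, so λ = 4.

4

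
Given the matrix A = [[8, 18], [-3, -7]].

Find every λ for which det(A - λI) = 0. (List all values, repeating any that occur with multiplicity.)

det(A - λI) = (8 - λ)(-7 - λ) - (18)·(-3) = λ^2 - λ - 2.
This factors as (λ + 1)·(λ - 2) = 0.
Eigenvalues: -1, 2.

-1, 2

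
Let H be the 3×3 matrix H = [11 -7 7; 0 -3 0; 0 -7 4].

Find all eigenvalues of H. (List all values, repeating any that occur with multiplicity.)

-3, 4, 11

Compute the characteristic polynomial p(t) = det(tI - H).
Expanding along the first row, p(t) = t^3 - 12t^2 - t + 132.
Try t = -3: p(-3) = 0, so -3 is a root.
Factor out (t + 3): p(t) = (t + 3)·(t^2 - 15t + 44).
The quadratic factors as (t - 4)·(t - 11).
Eigenvalues: -3, 4, 11.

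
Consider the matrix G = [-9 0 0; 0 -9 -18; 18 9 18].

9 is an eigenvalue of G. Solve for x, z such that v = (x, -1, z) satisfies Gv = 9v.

We need (G - 9I)v = 0.
G - 9I = [[-18, 0, 0], [0, -18, -18], [18, 9, 9]].
Row 1: (-18)·x + (0)·-1 + (0)·z = 0
Row 2: (0)·x + (-18)·-1 + (-18)·z = 0
Row 3: (18)·x + (9)·-1 + (9)·z = 0
Solving gives x = 0, z = 1.
Check: G·(0, -1, 1) = (0, -9, 9) = 9·(0, -1, 1).

0, 1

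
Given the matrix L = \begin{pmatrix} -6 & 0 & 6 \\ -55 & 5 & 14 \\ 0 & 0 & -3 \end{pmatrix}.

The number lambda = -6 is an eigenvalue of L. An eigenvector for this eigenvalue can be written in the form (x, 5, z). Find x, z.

We need (L + 6I)v = 0.
L + 6I = [[0, 0, 6], [-55, 11, 14], [0, 0, 3]].
Row 1: (0)·x + (0)·5 + (6)·z = 0
Row 2: (-55)·x + (11)·5 + (14)·z = 0
Row 3: (0)·x + (0)·5 + (3)·z = 0
Solving gives x = 1, z = 0.
Check: L·(1, 5, 0) = (-6, -30, 0) = -6·(1, 5, 0).

1, 0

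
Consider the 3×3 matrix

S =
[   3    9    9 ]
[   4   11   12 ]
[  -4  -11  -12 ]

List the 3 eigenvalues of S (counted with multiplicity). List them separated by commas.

-1, 0, 3

Compute the characteristic polynomial p(λ) = det(λI - S).
Cofactor expansion gives p(λ) = λ^3 - 2λ^2 - 3λ.
Since p(3) = 0, λ = 3 is a root.
Dividing by (λ - 3) leaves λ^2 + λ.
The quadratic factors as (λ + 1)·λ.
Eigenvalues: -1, 0, 3.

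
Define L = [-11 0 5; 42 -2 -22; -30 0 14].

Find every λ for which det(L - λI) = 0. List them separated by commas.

-2, -1, 4

Compute the characteristic polynomial p(r) = det(rI - L).
Cofactor expansion gives p(r) = r^3 - r^2 - 10r - 8.
Rational-root test: r = -1 gives p(-1) = 0.
Factor out (r + 1): p(r) = (r + 1)·(r^2 - 2r - 8).
The quadratic factors as (r + 2)·(r - 4).
Eigenvalues: -2, -1, 4.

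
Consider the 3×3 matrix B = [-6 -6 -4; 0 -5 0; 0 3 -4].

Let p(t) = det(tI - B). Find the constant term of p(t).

120

p(t) = t^3 + 15t^2 + 74t + 120.
The constant term is 120.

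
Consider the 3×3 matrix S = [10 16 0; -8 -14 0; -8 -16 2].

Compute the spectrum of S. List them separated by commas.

Compute the characteristic polynomial p(λ) = det(λI - S).
Expanding the 3×3 determinant: p(λ) = λ^3 + 2λ^2 - 20λ + 24.
Try λ = 2: p(2) = 0, so 2 is a root.
Dividing by (λ - 2) leaves λ^2 + 4λ - 12.
The quadratic factors as (λ + 6)·(λ - 2).
Eigenvalues: -6, 2, 2.

-6, 2, 2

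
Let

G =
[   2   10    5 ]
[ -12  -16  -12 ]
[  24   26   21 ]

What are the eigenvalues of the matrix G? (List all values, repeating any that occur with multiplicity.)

The characteristic polynomial is p(s) = det(sI - G).
Cofactor expansion gives p(s) = s^3 - 7s^2 - 14s + 48.
Try s = 8: p(8) = 0, so 8 is a root.
Factor out (s - 8): p(s) = (s - 8)·(s^2 + s - 6).
The quadratic factors as (s + 3)·(s - 2).
Eigenvalues: -3, 2, 8.

-3, 2, 8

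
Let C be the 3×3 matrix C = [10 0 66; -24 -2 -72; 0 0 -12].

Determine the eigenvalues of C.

The characteristic polynomial is p(lambda) = det(lambda·I - C).
Cofactor expansion gives p(lambda) = lambda^3 + 4·lambda^2 - 116·lambda - 240.
Rational-root test: lambda = -2 gives p(-2) = 0.
Dividing by (lambda + 2) leaves lambda^2 + 2·lambda - 120.
The quadratic factors as (lambda + 12)·(lambda - 10).
Eigenvalues: -12, -2, 10.

-12, -2, 10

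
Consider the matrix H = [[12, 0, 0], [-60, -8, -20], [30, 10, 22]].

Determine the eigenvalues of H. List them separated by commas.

2, 12, 12

The characteristic polynomial is p(lambda) = det(lambda·I - H).
Expanding along the first row, p(lambda) = lambda^3 - 26·lambda^2 + 192·lambda - 288.
Try lambda = 2: p(2) = 0, so 2 is a root.
Factor out (lambda - 2): p(lambda) = (lambda - 2)·(lambda^2 - 24·lambda + 144).
The quadratic factor is (lambda - 12)^2.
Eigenvalues: 2, 12, 12.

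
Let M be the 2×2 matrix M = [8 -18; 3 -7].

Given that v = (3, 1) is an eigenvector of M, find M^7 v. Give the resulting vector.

First find the eigenvalue: Mv = (6, 2) = 2·(3, 1), so λ = 2.
Then M^7 v = λ^7·v = 2^7·(3, 1) = 128·(3, 1) = (384, 128).

(384, 128)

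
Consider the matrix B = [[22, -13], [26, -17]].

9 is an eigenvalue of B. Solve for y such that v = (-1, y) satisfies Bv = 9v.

We need (B - 9I)v = 0.
B - 9I = [[13, -13], [26, -26]].
Row 1: (13)·-1 + (-13)·y = 0
Row 2: (26)·-1 + (-26)·y = 0
Solving gives y = -1.
Check: B·(-1, -1) = (-9, -9) = 9·(-1, -1).

-1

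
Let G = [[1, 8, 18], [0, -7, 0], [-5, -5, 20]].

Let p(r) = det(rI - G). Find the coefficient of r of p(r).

-37

p(r) = r^3 - 14r^2 - 37r + 770.
The coefficient of r is -37.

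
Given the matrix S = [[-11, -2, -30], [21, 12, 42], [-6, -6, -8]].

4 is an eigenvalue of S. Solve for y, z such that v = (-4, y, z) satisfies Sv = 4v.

0, 2

We need (S - 4I)v = 0.
S - 4I = [[-15, -2, -30], [21, 8, 42], [-6, -6, -12]].
Row 1: (-15)·-4 + (-2)·y + (-30)·z = 0
Row 2: (21)·-4 + (8)·y + (42)·z = 0
Row 3: (-6)·-4 + (-6)·y + (-12)·z = 0
Solving gives y = 0, z = 2.
Check: S·(-4, 0, 2) = (-16, 0, 8) = 4·(-4, 0, 2).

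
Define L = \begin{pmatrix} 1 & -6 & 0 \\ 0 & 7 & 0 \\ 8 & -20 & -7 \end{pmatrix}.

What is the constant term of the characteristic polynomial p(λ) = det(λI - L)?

p(0) = det(0·I − L) = det(−L) = (−1)^3·det(L).
det(L) = -49, so p(0) = 49.

49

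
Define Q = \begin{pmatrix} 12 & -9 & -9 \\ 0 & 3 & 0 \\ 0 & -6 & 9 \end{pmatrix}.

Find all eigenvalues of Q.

Compute the characteristic polynomial p(t) = det(tI - Q).
Expanding along the first row, p(t) = t^3 - 24t^2 + 171t - 324.
Rational-root test: t = 9 gives p(9) = 0.
Dividing by (t - 9) leaves t^2 - 15t + 36.
The quadratic factors as (t - 3)·(t - 12).
Eigenvalues: 3, 9, 12.

3, 9, 12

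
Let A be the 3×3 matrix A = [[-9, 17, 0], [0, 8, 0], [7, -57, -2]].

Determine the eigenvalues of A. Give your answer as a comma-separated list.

-9, -2, 8

The characteristic polynomial is p(r) = det(rI - A).
Expanding along the first row, p(r) = r^3 + 3r^2 - 70r - 144.
Try r = -2: p(-2) = 0, so -2 is a root.
Dividing by (r + 2) leaves r^2 + r - 72.
The quadratic factors as (r + 9)·(r - 8).
Eigenvalues: -9, -2, 8.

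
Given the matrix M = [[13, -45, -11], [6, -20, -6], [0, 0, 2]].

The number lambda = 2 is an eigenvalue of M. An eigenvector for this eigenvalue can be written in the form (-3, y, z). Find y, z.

We need (M - 2I)v = 0.
M - 2I = [[11, -45, -11], [6, -22, -6], [0, 0, 0]].
Row 1: (11)·-3 + (-45)·y + (-11)·z = 0
Row 2: (6)·-3 + (-22)·y + (-6)·z = 0
Row 3: (0)·-3 + (0)·y + (0)·z = 0
Solving gives y = 0, z = -3.
Check: M·(-3, 0, -3) = (-6, 0, -6) = 2·(-3, 0, -3).

0, -3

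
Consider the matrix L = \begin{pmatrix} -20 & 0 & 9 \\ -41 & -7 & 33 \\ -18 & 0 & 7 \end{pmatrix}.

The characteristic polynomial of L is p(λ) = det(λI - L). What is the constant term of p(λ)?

154

p(λ) = λ^3 + 20λ^2 + 113λ + 154.
The constant term is 154.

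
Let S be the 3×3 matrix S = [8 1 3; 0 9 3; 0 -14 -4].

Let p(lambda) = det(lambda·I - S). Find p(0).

p(0) = det(0·I − S) = det(−S) = (−1)^3·det(S).
det(S) = 48, so p(0) = -48.

-48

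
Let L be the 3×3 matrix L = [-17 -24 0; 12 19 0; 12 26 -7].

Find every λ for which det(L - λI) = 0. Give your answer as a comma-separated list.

Compute the characteristic polynomial p(t) = det(tI - L).
Expanding the 3×3 determinant: p(t) = t^3 + 5t^2 - 49t - 245.
Rational-root test: t = -5 gives p(-5) = 0.
Dividing by (t + 5) leaves t^2 - 49.
The quadratic factors as (t + 7)·(t - 7).
Eigenvalues: -7, -5, 7.

-7, -5, 7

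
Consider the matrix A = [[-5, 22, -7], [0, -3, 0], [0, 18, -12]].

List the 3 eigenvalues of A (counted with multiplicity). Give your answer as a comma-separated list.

Compute the characteristic polynomial p(λ) = det(λI - A).
Expanding along the first row, p(λ) = λ^3 + 20λ^2 + 111λ + 180.
Try λ = -12: p(-12) = 0, so -12 is a root.
Factor out (λ + 12): p(λ) = (λ + 12)·(λ^2 + 8λ + 15).
The quadratic factors as (λ + 5)·(λ + 3).
Eigenvalues: -12, -5, -3.

-12, -5, -3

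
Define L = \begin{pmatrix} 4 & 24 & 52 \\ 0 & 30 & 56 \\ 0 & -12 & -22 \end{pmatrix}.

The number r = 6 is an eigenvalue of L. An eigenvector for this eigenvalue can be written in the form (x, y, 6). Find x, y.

-12, -14

We need (L - 6I)v = 0.
L - 6I = [[-2, 24, 52], [0, 24, 56], [0, -12, -28]].
Row 1: (-2)·x + (24)·y + (52)·6 = 0
Row 2: (0)·x + (24)·y + (56)·6 = 0
Row 3: (0)·x + (-12)·y + (-28)·6 = 0
Solving gives x = -12, y = -14.
Check: L·(-12, -14, 6) = (-72, -84, 36) = 6·(-12, -14, 6).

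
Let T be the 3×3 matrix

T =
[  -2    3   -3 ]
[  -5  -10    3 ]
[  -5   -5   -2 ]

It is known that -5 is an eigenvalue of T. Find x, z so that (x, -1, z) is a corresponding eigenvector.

We need (T + 5I)v = 0.
T + 5I = [[3, 3, -3], [-5, -5, 3], [-5, -5, 3]].
Row 1: (3)·x + (3)·-1 + (-3)·z = 0
Row 2: (-5)·x + (-5)·-1 + (3)·z = 0
Row 3: (-5)·x + (-5)·-1 + (3)·z = 0
Solving gives x = 1, z = 0.
Check: T·(1, -1, 0) = (-5, 5, 0) = -5·(1, -1, 0).

1, 0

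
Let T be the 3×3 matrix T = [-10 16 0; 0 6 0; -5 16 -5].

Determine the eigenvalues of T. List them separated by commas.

The characteristic polynomial is p(s) = det(sI - T).
Expanding the 3×3 determinant: p(s) = s^3 + 9s^2 - 40s - 300.
Try s = 6: p(6) = 0, so 6 is a root.
Factor out (s - 6): p(s) = (s - 6)·(s^2 + 15s + 50).
The quadratic factors as (s + 10)·(s + 5).
Eigenvalues: -10, -5, 6.

-10, -5, 6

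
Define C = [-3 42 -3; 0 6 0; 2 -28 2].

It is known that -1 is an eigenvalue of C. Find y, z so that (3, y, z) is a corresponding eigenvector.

0, -2

We need (C + 1I)v = 0.
C + 1I = [[-2, 42, -3], [0, 7, 0], [2, -28, 3]].
Row 1: (-2)·3 + (42)·y + (-3)·z = 0
Row 2: (0)·3 + (7)·y + (0)·z = 0
Row 3: (2)·3 + (-28)·y + (3)·z = 0
Solving gives y = 0, z = -2.
Check: C·(3, 0, -2) = (-3, 0, 2) = -1·(3, 0, -2).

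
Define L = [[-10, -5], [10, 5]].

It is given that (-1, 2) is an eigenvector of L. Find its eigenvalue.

Compute Lv: L·(-1, 2) = (0, 0).
Since Lv = λv, compare component 1: 0 = λ·-1, so λ = 0.

0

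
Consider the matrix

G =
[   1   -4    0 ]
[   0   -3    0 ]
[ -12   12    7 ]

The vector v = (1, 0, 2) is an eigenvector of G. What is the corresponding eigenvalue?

Compute Gv: G·(1, 0, 2) = (1, 0, 2).
Since Gv = λv, compare component 1: 1 = λ·1, so λ = 1.

1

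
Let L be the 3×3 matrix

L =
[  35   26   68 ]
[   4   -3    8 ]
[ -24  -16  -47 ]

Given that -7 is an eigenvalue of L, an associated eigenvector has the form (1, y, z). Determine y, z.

We need (L + 7I)v = 0.
L + 7I = [[42, 26, 68], [4, 4, 8], [-24, -16, -40]].
Row 1: (42)·1 + (26)·y + (68)·z = 0
Row 2: (4)·1 + (4)·y + (8)·z = 0
Row 3: (-24)·1 + (-16)·y + (-40)·z = 0
Solving gives y = 1, z = -1.
Check: L·(1, 1, -1) = (-7, -7, 7) = -7·(1, 1, -1).

1, -1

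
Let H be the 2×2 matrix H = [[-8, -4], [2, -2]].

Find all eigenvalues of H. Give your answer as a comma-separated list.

det(H - λI) = (-8 - λ)(-2 - λ) - (-4)·(2) = λ^2 + 10λ + 24.
This factors as (λ + 6)·(λ + 4) = 0.
Eigenvalues: -6, -4.

-6, -4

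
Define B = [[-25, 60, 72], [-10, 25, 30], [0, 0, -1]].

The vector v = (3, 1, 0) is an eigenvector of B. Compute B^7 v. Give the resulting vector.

First find the eigenvalue: Bv = (-15, -5, 0) = -5·(3, 1, 0), so λ = -5.
Then B^7 v = λ^7·v = (-5)^7·(3, 1, 0) = -78125·(3, 1, 0) = (-234375, -78125, 0).

(-234375, -78125, 0)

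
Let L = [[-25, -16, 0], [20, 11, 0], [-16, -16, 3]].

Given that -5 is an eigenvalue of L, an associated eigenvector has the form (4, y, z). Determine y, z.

-5, -2

We need (L + 5I)v = 0.
L + 5I = [[-20, -16, 0], [20, 16, 0], [-16, -16, 8]].
Row 1: (-20)·4 + (-16)·y + (0)·z = 0
Row 2: (20)·4 + (16)·y + (0)·z = 0
Row 3: (-16)·4 + (-16)·y + (8)·z = 0
Solving gives y = -5, z = -2.
Check: L·(4, -5, -2) = (-20, 25, 10) = -5·(4, -5, -2).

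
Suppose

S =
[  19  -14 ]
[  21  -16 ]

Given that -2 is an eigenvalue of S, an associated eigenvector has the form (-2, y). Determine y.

We need (S + 2I)v = 0.
S + 2I = [[21, -14], [21, -14]].
Row 1: (21)·-2 + (-14)·y = 0
Row 2: (21)·-2 + (-14)·y = 0
Solving gives y = -3.
Check: S·(-2, -3) = (4, 6) = -2·(-2, -3).

-3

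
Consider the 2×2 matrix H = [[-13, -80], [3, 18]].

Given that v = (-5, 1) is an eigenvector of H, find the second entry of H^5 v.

243

First find the eigenvalue: Hv = (-15, 3) = 3·(-5, 1), so λ = 3.
Then H^5 v = λ^5·v = 3^5·(-5, 1) = 243·(-5, 1) = (-1215, 243).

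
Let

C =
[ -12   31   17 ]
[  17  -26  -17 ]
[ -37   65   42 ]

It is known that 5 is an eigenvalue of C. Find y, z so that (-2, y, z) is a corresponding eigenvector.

0, -2

We need (C - 5I)v = 0.
C - 5I = [[-17, 31, 17], [17, -31, -17], [-37, 65, 37]].
Row 1: (-17)·-2 + (31)·y + (17)·z = 0
Row 2: (17)·-2 + (-31)·y + (-17)·z = 0
Row 3: (-37)·-2 + (65)·y + (37)·z = 0
Solving gives y = 0, z = -2.
Check: C·(-2, 0, -2) = (-10, 0, -10) = 5·(-2, 0, -2).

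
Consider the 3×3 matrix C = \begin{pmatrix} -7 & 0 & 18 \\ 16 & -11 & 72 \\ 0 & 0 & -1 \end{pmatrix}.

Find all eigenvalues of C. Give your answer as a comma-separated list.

-11, -7, -1

Set up det(λI - C) = 0.
Cofactor expansion gives p(λ) = λ^3 + 19λ^2 + 95λ + 77.
Try λ = -1: p(-1) = 0, so -1 is a root.
Factor out (λ + 1): p(λ) = (λ + 1)·(λ^2 + 18λ + 77).
The quadratic factors as (λ + 11)·(λ + 7).
Eigenvalues: -11, -7, -1.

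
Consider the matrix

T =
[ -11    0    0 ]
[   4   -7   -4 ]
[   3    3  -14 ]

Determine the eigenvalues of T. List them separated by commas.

-11, -11, -10

Set up det(λI - T) = 0.
Expanding along the first row, p(λ) = λ^3 + 32λ^2 + 341λ + 1210.
Rational-root test: λ = -10 gives p(-10) = 0.
Factor out (λ + 10): p(λ) = (λ + 10)·(λ^2 + 22λ + 121).
The quadratic factor is (λ + 11)^2.
Eigenvalues: -11, -11, -10.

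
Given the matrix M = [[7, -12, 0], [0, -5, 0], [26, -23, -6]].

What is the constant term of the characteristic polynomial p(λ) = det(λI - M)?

-210

p(0) = det(0·I − M) = det(−M) = (−1)^3·det(M).
det(M) = 210, so p(0) = -210.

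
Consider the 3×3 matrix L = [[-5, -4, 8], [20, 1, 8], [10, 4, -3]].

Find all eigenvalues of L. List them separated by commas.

-7, -5, 5

The characteristic polynomial is p(μ) = det(μI - L).
Expanding the 3×3 determinant: p(μ) = μ^3 + 7μ^2 - 25μ - 175.
Rational-root test: μ = -5 gives p(-5) = 0.
Factor out (μ + 5): p(μ) = (μ + 5)·(μ^2 + 2μ - 35).
The quadratic factors as (μ + 7)·(μ - 5).
Eigenvalues: -7, -5, 5.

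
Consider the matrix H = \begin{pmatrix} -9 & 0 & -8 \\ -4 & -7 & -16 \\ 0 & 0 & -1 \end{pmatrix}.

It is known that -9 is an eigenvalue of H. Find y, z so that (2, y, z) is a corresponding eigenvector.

We need (H + 9I)v = 0.
H + 9I = [[0, 0, -8], [-4, 2, -16], [0, 0, 8]].
Row 1: (0)·2 + (0)·y + (-8)·z = 0
Row 2: (-4)·2 + (2)·y + (-16)·z = 0
Row 3: (0)·2 + (0)·y + (8)·z = 0
Solving gives y = 4, z = 0.
Check: H·(2, 4, 0) = (-18, -36, 0) = -9·(2, 4, 0).

4, 0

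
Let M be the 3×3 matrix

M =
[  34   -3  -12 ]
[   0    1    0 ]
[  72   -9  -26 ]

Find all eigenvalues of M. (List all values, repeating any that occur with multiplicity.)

-2, 1, 10

Compute the characteristic polynomial p(s) = det(sI - M).
Expanding along the first row, p(s) = s^3 - 9s^2 - 12s + 20.
Since p(1) = 0, s = 1 is a root.
Dividing by (s - 1) leaves s^2 - 8s - 20.
The quadratic factors as (s + 2)·(s - 10).
Eigenvalues: -2, 1, 10.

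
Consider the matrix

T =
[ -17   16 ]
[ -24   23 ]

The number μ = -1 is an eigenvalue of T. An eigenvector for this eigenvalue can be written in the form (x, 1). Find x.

We need (T + 1I)v = 0.
T + 1I = [[-16, 16], [-24, 24]].
Row 1: (-16)·x + (16)·1 = 0
Row 2: (-24)·x + (24)·1 = 0
Solving gives x = 1.
Check: T·(1, 1) = (-1, -1) = -1·(1, 1).

1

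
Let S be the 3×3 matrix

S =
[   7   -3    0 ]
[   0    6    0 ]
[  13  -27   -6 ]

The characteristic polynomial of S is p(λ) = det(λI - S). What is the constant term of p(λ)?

252

p(λ) = λ^3 - 7λ^2 - 36λ + 252.
The constant term is 252.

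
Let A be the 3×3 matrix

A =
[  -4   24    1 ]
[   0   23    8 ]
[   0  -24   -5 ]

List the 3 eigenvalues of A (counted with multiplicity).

Compute the characteristic polynomial p(μ) = det(μI - A).
Expanding along the first row, p(μ) = μ^3 - 14μ^2 + 5μ + 308.
Since p(7) = 0, μ = 7 is a root.
Dividing by (μ - 7) leaves μ^2 - 7μ - 44.
The quadratic factors as (μ + 4)·(μ - 11).
Eigenvalues: -4, 7, 11.

-4, 7, 11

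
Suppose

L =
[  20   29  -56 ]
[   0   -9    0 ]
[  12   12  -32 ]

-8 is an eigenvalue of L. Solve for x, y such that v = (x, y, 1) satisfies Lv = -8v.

We need (L + 8I)v = 0.
L + 8I = [[28, 29, -56], [0, -1, 0], [12, 12, -24]].
Row 1: (28)·x + (29)·y + (-56)·1 = 0
Row 2: (0)·x + (-1)·y + (0)·1 = 0
Row 3: (12)·x + (12)·y + (-24)·1 = 0
Solving gives x = 2, y = 0.
Check: L·(2, 0, 1) = (-16, 0, -8) = -8·(2, 0, 1).

2, 0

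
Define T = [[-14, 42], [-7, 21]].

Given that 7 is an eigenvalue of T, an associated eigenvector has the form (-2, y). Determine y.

We need (T - 7I)v = 0.
T - 7I = [[-21, 42], [-7, 14]].
Row 1: (-21)·-2 + (42)·y = 0
Row 2: (-7)·-2 + (14)·y = 0
Solving gives y = -1.
Check: T·(-2, -1) = (-14, -7) = 7·(-2, -1).

-1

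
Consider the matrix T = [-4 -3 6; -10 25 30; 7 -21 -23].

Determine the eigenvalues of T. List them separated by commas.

The characteristic polynomial is p(λ) = det(λI - T).
Expanding the 3×3 determinant: p(λ) = λ^3 + 2λ^2 - 25λ - 50.
Since p(-5) = 0, λ = -5 is a root.
Dividing by (λ + 5) leaves λ^2 - 3λ - 10.
The quadratic factors as (λ + 2)·(λ - 5).
Eigenvalues: -5, -2, 5.

-5, -2, 5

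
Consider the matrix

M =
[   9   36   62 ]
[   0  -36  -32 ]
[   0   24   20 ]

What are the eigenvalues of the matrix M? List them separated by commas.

-12, -4, 9

Set up det(lambda·I - M) = 0.
Cofactor expansion gives p(lambda) = lambda^3 + 7·lambda^2 - 96·lambda - 432.
Try lambda = 9: p(9) = 0, so 9 is a root.
Factor out (lambda - 9): p(lambda) = (lambda - 9)·(lambda^2 + 16·lambda + 48).
The quadratic factors as (lambda + 12)·(lambda + 4).
Eigenvalues: -12, -4, 9.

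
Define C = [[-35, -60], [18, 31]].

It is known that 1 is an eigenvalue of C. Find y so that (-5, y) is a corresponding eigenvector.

We need (C - 1I)v = 0.
C - 1I = [[-36, -60], [18, 30]].
Row 1: (-36)·-5 + (-60)·y = 0
Row 2: (18)·-5 + (30)·y = 0
Solving gives y = 3.
Check: C·(-5, 3) = (-5, 3) = 1·(-5, 3).

3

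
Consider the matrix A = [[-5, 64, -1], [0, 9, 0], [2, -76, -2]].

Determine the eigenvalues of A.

-4, -3, 9

Compute the characteristic polynomial p(μ) = det(μI - A).
Expanding along the first row, p(μ) = μ^3 - 2μ^2 - 51μ - 108.
Try μ = -3: p(-3) = 0, so -3 is a root.
Dividing by (μ + 3) leaves μ^2 - 5μ - 36.
The quadratic factors as (μ + 4)·(μ - 9).
Eigenvalues: -4, -3, 9.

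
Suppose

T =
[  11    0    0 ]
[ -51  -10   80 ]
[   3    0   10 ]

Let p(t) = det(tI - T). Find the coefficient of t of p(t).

-100

p(t) = t^3 - 11t^2 - 100t + 1100.
The coefficient of t is -100.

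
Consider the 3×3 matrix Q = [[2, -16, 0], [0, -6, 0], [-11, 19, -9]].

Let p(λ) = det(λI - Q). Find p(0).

p(0) = det(0·I − Q) = det(−Q) = (−1)^3·det(Q).
det(Q) = 108, so p(0) = -108.

-108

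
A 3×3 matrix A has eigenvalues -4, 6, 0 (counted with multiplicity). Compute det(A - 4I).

64

If A has eigenvalues -4, 6, 0, then A - 4I has eigenvalues -8, 2, -4.
det(A - 4I) = (-8) · (2) · (-4) = 64.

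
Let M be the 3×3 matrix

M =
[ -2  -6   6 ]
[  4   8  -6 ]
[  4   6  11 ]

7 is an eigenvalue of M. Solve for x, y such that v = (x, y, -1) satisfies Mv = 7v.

-2, 2

We need (M - 7I)v = 0.
M - 7I = [[-9, -6, 6], [4, 1, -6], [4, 6, 4]].
Row 1: (-9)·x + (-6)·y + (6)·-1 = 0
Row 2: (4)·x + (1)·y + (-6)·-1 = 0
Row 3: (4)·x + (6)·y + (4)·-1 = 0
Solving gives x = -2, y = 2.
Check: M·(-2, 2, -1) = (-14, 14, -7) = 7·(-2, 2, -1).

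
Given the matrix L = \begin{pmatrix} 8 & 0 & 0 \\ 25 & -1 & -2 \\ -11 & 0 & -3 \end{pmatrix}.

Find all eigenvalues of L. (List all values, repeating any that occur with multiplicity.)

The characteristic polynomial is p(t) = det(tI - L).
Expanding the 3×3 determinant: p(t) = t^3 - 4t^2 - 29t - 24.
Rational-root test: t = -3 gives p(-3) = 0.
Factor out (t + 3): p(t) = (t + 3)·(t^2 - 7t - 8).
The quadratic factors as (t + 1)·(t - 8).
Eigenvalues: -3, -1, 8.

-3, -1, 8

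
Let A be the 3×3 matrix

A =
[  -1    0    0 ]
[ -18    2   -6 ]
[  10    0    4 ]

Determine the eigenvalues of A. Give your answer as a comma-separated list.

-1, 2, 4

The characteristic polynomial is p(s) = det(sI - A).
Expanding the 3×3 determinant: p(s) = s^3 - 5s^2 + 2s + 8.
Try s = 4: p(4) = 0, so 4 is a root.
Dividing by (s - 4) leaves s^2 - s - 2.
The quadratic factors as (s + 1)·(s - 2).
Eigenvalues: -1, 2, 4.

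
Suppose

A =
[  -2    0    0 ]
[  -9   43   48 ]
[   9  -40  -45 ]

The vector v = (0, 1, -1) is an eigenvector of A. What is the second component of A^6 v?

First find the eigenvalue: Av = (0, -5, 5) = -5·(0, 1, -1), so λ = -5.
Then A^6 v = λ^6·v = (-5)^6·(0, 1, -1) = 15625·(0, 1, -1) = (0, 15625, -15625).

15625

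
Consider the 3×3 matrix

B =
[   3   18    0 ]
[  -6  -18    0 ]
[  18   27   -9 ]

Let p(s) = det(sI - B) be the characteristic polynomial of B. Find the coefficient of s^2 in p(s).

The coefficient of s^2 of det(sI - B) is −trace(B).
trace(B) = (3) + (-18) + (-9) = -24, so the coefficient is 24.

24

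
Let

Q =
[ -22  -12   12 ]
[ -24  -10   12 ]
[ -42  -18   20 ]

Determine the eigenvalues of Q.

-10, -4, 2

The characteristic polynomial is p(λ) = det(λI - Q).
Expanding along the first row, p(λ) = λ^3 + 12λ^2 + 12λ - 80.
Since p(-10) = 0, λ = -10 is a root.
Dividing by (λ + 10) leaves λ^2 + 2λ - 8.
The quadratic factors as (λ + 4)·(λ - 2).
Eigenvalues: -10, -4, 2.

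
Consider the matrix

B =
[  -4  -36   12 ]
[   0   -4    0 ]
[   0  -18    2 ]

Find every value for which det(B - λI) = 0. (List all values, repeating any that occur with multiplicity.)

The characteristic polynomial is p(t) = det(tI - B).
Expanding the 3×3 determinant: p(t) = t^3 + 6t^2 - 32.
Since p(2) = 0, t = 2 is a root.
Dividing by (t - 2) leaves t^2 + 8t + 16.
The quadratic factor is (t + 4)^2.
Eigenvalues: -4, -4, 2.

-4, -4, 2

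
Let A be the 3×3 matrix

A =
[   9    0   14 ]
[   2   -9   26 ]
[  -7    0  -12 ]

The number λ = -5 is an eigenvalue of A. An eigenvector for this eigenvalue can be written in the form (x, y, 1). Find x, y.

-1, 6

We need (A + 5I)v = 0.
A + 5I = [[14, 0, 14], [2, -4, 26], [-7, 0, -7]].
Row 1: (14)·x + (0)·y + (14)·1 = 0
Row 2: (2)·x + (-4)·y + (26)·1 = 0
Row 3: (-7)·x + (0)·y + (-7)·1 = 0
Solving gives x = -1, y = 6.
Check: A·(-1, 6, 1) = (5, -30, -5) = -5·(-1, 6, 1).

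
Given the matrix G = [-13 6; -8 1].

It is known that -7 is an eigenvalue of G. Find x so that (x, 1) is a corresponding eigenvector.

1

We need (G + 7I)v = 0.
G + 7I = [[-6, 6], [-8, 8]].
Row 1: (-6)·x + (6)·1 = 0
Row 2: (-8)·x + (8)·1 = 0
Solving gives x = 1.
Check: G·(1, 1) = (-7, -7) = -7·(1, 1).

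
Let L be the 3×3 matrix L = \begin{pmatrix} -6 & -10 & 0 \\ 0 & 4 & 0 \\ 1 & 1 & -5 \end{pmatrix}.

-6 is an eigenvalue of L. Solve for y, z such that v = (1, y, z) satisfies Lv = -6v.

We need (L + 6I)v = 0.
L + 6I = [[0, -10, 0], [0, 10, 0], [1, 1, 1]].
Row 1: (0)·1 + (-10)·y + (0)·z = 0
Row 2: (0)·1 + (10)·y + (0)·z = 0
Row 3: (1)·1 + (1)·y + (1)·z = 0
Solving gives y = 0, z = -1.
Check: L·(1, 0, -1) = (-6, 0, 6) = -6·(1, 0, -1).

0, -1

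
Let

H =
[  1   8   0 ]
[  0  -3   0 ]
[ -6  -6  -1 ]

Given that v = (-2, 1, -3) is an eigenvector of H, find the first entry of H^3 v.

54

First find the eigenvalue: Hv = (6, -3, 9) = -3·(-2, 1, -3), so λ = -3.
Then H^3 v = λ^3·v = (-3)^3·(-2, 1, -3) = -27·(-2, 1, -3) = (54, -27, 81).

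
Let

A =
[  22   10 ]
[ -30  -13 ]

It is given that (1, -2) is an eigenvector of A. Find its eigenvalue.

2

Compute Av: A·(1, -2) = (2, -4).
Since Av = λv, compare component 1: 2 = λ·1, so λ = 2.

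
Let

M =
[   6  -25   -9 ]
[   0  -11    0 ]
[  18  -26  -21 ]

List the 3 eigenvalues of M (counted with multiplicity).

The characteristic polynomial is p(λ) = det(λI - M).
Cofactor expansion gives p(λ) = λ^3 + 26λ^2 + 201λ + 396.
Try λ = -3: p(-3) = 0, so -3 is a root.
Factor out (λ + 3): p(λ) = (λ + 3)·(λ^2 + 23λ + 132).
The quadratic factors as (λ + 12)·(λ + 11).
Eigenvalues: -12, -11, -3.

-12, -11, -3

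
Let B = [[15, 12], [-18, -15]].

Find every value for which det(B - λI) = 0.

det(B - tI) = (15 - t)(-15 - t) - (12)·(-18) = t^2 - 9.
This factors as (t + 3)·(t - 3) = 0.
Eigenvalues: -3, 3.

-3, 3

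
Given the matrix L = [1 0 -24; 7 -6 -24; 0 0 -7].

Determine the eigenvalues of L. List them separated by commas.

The characteristic polynomial is p(t) = det(tI - L).
Expanding along the first row, p(t) = t^3 + 12t^2 + 29t - 42.
Since p(-6) = 0, t = -6 is a root.
Dividing by (t + 6) leaves t^2 + 6t - 7.
The quadratic factors as (t + 7)·(t - 1).
Eigenvalues: -7, -6, 1.

-7, -6, 1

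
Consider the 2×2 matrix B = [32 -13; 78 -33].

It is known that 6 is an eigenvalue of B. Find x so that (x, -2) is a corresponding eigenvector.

-1

We need (B - 6I)v = 0.
B - 6I = [[26, -13], [78, -39]].
Row 1: (26)·x + (-13)·-2 = 0
Row 2: (78)·x + (-39)·-2 = 0
Solving gives x = -1.
Check: B·(-1, -2) = (-6, -12) = 6·(-1, -2).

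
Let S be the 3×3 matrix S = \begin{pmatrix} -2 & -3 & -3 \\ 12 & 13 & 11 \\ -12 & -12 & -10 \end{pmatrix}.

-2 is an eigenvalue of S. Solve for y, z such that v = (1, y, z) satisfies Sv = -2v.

-3, 3

We need (S + 2I)v = 0.
S + 2I = [[0, -3, -3], [12, 15, 11], [-12, -12, -8]].
Row 1: (0)·1 + (-3)·y + (-3)·z = 0
Row 2: (12)·1 + (15)·y + (11)·z = 0
Row 3: (-12)·1 + (-12)·y + (-8)·z = 0
Solving gives y = -3, z = 3.
Check: S·(1, -3, 3) = (-2, 6, -6) = -2·(1, -3, 3).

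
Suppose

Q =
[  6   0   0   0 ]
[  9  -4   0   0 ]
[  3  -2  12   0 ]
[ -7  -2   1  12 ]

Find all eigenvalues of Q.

-4, 6, 12, 12

Q is lower triangular, so its eigenvalues are the diagonal entries.
Diagonal: 6, -4, 12, 12.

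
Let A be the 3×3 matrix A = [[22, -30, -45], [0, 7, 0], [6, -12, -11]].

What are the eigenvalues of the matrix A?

Set up det(sI - A) = 0.
Expanding the 3×3 determinant: p(s) = s^3 - 18s^2 + 105s - 196.
Since p(4) = 0, s = 4 is a root.
Dividing by (s - 4) leaves s^2 - 14s + 49.
The quadratic factor is (s - 7)^2.
Eigenvalues: 4, 7, 7.

4, 7, 7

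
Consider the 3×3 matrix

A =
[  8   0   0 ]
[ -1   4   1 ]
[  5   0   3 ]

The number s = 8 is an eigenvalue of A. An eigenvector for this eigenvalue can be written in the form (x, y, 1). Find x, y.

1, 0

We need (A - 8I)v = 0.
A - 8I = [[0, 0, 0], [-1, -4, 1], [5, 0, -5]].
Row 1: (0)·x + (0)·y + (0)·1 = 0
Row 2: (-1)·x + (-4)·y + (1)·1 = 0
Row 3: (5)·x + (0)·y + (-5)·1 = 0
Solving gives x = 1, y = 0.
Check: A·(1, 0, 1) = (8, 0, 8) = 8·(1, 0, 1).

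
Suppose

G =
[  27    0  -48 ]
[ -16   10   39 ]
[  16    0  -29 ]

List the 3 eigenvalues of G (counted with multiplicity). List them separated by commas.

Compute the characteristic polynomial p(t) = det(tI - G).
Expanding the 3×3 determinant: p(t) = t^3 - 8t^2 - 35t + 150.
Rational-root test: t = 3 gives p(3) = 0.
Factor out (t - 3): p(t) = (t - 3)·(t^2 - 5t - 50).
The quadratic factors as (t + 5)·(t - 10).
Eigenvalues: -5, 3, 10.

-5, 3, 10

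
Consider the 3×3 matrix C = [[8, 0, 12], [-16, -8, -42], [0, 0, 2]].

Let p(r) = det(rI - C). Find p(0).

p(0) = det(0·I − C) = det(−C) = (−1)^3·det(C).
det(C) = -128, so p(0) = 128.

128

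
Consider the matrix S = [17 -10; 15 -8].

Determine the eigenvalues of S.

2, 7

det(S - μI) = (17 - μ)(-8 - μ) - (-10)·(15) = μ^2 - 9μ + 14.
This factors as (μ - 2)·(μ - 7) = 0.
Eigenvalues: 2, 7.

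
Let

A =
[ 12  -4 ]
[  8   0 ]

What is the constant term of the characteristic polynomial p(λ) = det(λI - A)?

32

p(0) = det(0·I − A) = det(−A) = (−1)^2·det(A).
det(A) = 32, so p(0) = 32.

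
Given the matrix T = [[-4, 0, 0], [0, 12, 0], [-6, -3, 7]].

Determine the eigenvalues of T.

T is lower triangular, so its eigenvalues are the diagonal entries.
Diagonal: -4, 12, 7.

-4, 7, 12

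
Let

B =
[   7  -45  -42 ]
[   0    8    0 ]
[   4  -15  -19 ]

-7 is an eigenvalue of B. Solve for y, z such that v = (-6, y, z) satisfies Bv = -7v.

We need (B + 7I)v = 0.
B + 7I = [[14, -45, -42], [0, 15, 0], [4, -15, -12]].
Row 1: (14)·-6 + (-45)·y + (-42)·z = 0
Row 2: (0)·-6 + (15)·y + (0)·z = 0
Row 3: (4)·-6 + (-15)·y + (-12)·z = 0
Solving gives y = 0, z = -2.
Check: B·(-6, 0, -2) = (42, 0, 14) = -7·(-6, 0, -2).

0, -2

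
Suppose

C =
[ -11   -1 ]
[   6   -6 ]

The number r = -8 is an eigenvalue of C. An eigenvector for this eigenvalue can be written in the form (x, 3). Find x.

-1

We need (C + 8I)v = 0.
C + 8I = [[-3, -1], [6, 2]].
Row 1: (-3)·x + (-1)·3 = 0
Row 2: (6)·x + (2)·3 = 0
Solving gives x = -1.
Check: C·(-1, 3) = (8, -24) = -8·(-1, 3).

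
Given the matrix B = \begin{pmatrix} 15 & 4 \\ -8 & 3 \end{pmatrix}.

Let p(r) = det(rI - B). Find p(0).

p(0) = det(0·I − B) = det(−B) = (−1)^2·det(B).
det(B) = 77, so p(0) = 77.

77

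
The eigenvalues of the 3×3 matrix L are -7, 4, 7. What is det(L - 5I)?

If L has eigenvalues -7, 4, 7, then L - 5I has eigenvalues -12, -1, 2.
det(L - 5I) = (-12) · (-1) · (2) = 24.

24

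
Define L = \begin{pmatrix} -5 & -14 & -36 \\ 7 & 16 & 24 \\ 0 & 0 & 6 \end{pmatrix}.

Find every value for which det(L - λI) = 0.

2, 6, 9

Compute the characteristic polynomial p(r) = det(rI - L).
Cofactor expansion gives p(r) = r^3 - 17r^2 + 84r - 108.
Try r = 2: p(2) = 0, so 2 is a root.
Factor out (r - 2): p(r) = (r - 2)·(r^2 - 15r + 54).
The quadratic factors as (r - 6)·(r - 9).
Eigenvalues: 2, 6, 9.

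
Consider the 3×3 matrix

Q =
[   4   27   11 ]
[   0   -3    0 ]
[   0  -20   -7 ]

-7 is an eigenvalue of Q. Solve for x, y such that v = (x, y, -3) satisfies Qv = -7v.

3, 0

We need (Q + 7I)v = 0.
Q + 7I = [[11, 27, 11], [0, 4, 0], [0, -20, 0]].
Row 1: (11)·x + (27)·y + (11)·-3 = 0
Row 2: (0)·x + (4)·y + (0)·-3 = 0
Row 3: (0)·x + (-20)·y + (0)·-3 = 0
Solving gives x = 3, y = 0.
Check: Q·(3, 0, -3) = (-21, 0, 21) = -7·(3, 0, -3).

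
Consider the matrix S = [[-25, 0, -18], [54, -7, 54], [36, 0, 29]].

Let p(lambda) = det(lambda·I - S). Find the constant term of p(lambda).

p(lambda) = lambda^3 + 3·lambda^2 - 105·lambda - 539.
The constant term is -539.

-539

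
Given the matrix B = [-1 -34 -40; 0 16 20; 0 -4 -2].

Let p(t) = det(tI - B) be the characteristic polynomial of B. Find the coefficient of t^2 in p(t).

The coefficient of t^2 of det(tI - B) is −trace(B).
trace(B) = (-1) + (16) + (-2) = 13, so the coefficient is -13.

-13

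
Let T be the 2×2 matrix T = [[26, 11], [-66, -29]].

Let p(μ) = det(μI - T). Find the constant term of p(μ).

p(μ) = μ^2 + 3μ - 28.
The constant term is -28.

-28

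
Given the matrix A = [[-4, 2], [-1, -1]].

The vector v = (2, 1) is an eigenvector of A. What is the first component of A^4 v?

First find the eigenvalue: Av = (-6, -3) = -3·(2, 1), so λ = -3.
Then A^4 v = λ^4·v = (-3)^4·(2, 1) = 81·(2, 1) = (162, 81).

162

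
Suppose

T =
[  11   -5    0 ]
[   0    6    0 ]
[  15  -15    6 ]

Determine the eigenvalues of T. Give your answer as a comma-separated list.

The characteristic polynomial is p(μ) = det(μI - T).
Expanding the 3×3 determinant: p(μ) = μ^3 - 23μ^2 + 168μ - 396.
Rational-root test: μ = 6 gives p(6) = 0.
Factor out (μ - 6): p(μ) = (μ - 6)·(μ^2 - 17μ + 66).
The quadratic factors as (μ - 6)·(μ - 11).
Eigenvalues: 6, 6, 11.

6, 6, 11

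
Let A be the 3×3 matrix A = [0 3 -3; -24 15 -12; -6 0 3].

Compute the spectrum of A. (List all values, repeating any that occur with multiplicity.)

Set up det(tI - A) = 0.
Expanding the 3×3 determinant: p(t) = t^3 - 18t^2 + 99t - 162.
Try t = 6: p(6) = 0, so 6 is a root.
Dividing by (t - 6) leaves t^2 - 12t + 27.
The quadratic factors as (t - 3)·(t - 9).
Eigenvalues: 3, 6, 9.

3, 6, 9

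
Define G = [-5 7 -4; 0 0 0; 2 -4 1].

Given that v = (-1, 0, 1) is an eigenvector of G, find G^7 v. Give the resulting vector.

First find the eigenvalue: Gv = (1, 0, -1) = -1·(-1, 0, 1), so λ = -1.
Then G^7 v = λ^7·v = (-1)^7·(-1, 0, 1) = -1·(-1, 0, 1) = (1, 0, -1).

(1, 0, -1)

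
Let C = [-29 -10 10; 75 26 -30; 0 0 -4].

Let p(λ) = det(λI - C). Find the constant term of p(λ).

p(λ) = λ^3 + 7λ^2 + 8λ - 16.
The constant term is -16.

-16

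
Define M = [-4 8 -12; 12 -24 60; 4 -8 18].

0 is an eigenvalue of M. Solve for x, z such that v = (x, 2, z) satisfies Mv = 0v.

We need (M)v = 0.
M = [[-4, 8, -12], [12, -24, 60], [4, -8, 18]].
Row 1: (-4)·x + (8)·2 + (-12)·z = 0
Row 2: (12)·x + (-24)·2 + (60)·z = 0
Row 3: (4)·x + (-8)·2 + (18)·z = 0
Solving gives x = 4, z = 0.
Check: M·(4, 2, 0) = (0, 0, 0) = 0·(4, 2, 0).

4, 0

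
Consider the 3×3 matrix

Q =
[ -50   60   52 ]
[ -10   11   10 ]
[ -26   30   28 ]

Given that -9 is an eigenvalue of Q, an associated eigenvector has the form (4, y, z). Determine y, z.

We need (Q + 9I)v = 0.
Q + 9I = [[-41, 60, 52], [-10, 20, 10], [-26, 30, 37]].
Row 1: (-41)·4 + (60)·y + (52)·z = 0
Row 2: (-10)·4 + (20)·y + (10)·z = 0
Row 3: (-26)·4 + (30)·y + (37)·z = 0
Solving gives y = 1, z = 2.
Check: Q·(4, 1, 2) = (-36, -9, -18) = -9·(4, 1, 2).

1, 2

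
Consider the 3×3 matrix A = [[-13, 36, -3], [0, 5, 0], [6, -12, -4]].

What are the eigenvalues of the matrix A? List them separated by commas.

-10, -7, 5

Compute the characteristic polynomial p(μ) = det(μI - A).
Expanding along the first row, p(μ) = μ^3 + 12μ^2 - 15μ - 350.
Try μ = 5: p(5) = 0, so 5 is a root.
Dividing by (μ - 5) leaves μ^2 + 17μ + 70.
The quadratic factors as (μ + 10)·(μ + 7).
Eigenvalues: -10, -7, 5.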